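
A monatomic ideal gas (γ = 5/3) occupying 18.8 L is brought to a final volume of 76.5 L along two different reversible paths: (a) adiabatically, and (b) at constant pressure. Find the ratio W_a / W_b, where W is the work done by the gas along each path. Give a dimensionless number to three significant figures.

Path (a) adiabatic: W = P₁V₁(1 − (V₁/V₂)^(γ−1))/(γ−1) → W_a/(P₁V₁) = 0.9115.
Path (b) isobaric: W = P₁(V₂ − V₁) → W_b/(P₁V₁) = 3.069.
W_a / W_b = 0.9115 / 3.069 = 0.297.

W_a / W_b ≈ 0.297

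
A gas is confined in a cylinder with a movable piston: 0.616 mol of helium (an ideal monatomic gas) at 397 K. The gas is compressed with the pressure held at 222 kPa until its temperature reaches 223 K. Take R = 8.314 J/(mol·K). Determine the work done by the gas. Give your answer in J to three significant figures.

Isobaric: W = P ΔV = nR ΔT.
W = (0.616)(8.314)(223 − 397) = -891.1 J.

W ≈ -891 J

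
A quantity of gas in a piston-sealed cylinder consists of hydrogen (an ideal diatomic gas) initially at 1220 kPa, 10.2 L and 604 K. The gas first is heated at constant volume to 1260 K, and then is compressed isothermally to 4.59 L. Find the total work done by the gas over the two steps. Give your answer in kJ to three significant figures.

Step 1 (isochoric): W = 0 (constant volume).
After step 1: P = 2545 kPa (V unchanged).
Step 2 (isothermal): W = P₁V₁ ln(V₂/V₁) = (25959) ln(4.59/10.2) = -20729 J.
W_total = 0 − 20729 = -20729 J.

W_total ≈ -20.7 kJ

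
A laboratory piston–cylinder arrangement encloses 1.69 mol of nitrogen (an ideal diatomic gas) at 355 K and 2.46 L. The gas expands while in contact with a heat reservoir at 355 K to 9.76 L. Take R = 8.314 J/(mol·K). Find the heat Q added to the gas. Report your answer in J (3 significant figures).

Isothermal ⇒ ΔU = 0, so Q = W = nRT ln(V₂/V₁).
Q = (1.69)(8.314)(355) ln(9.76/2.46) = 4988 × 1.378 = 6874 J.

Q ≈ 6870 J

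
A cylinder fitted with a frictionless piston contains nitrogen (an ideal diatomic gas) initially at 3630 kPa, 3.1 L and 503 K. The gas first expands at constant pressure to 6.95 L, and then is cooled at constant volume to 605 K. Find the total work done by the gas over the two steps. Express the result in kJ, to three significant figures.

W_total ≈ 14.0 kJ

Step 1 (isobaric): W = PΔV = (3630 kPa)(6.95 − 3.1 L) = 13976 J.
Step 2 (isochoric): W = 0 (constant volume).
W_total = 13976 + 0 = 13976 J.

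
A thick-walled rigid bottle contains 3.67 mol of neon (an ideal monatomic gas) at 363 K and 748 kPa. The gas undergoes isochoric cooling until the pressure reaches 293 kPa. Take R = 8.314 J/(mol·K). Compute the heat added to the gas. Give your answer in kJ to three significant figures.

Q ≈ -10.1 kJ

Constant volume ⇒ W = 0, so Q = ΔU = nCᵥΔT with Cᵥ = 3R/2 = 12.47 J/(mol·K).
At constant V, T₂/T₁ = P₂/P₁ ⇒ ΔT = T₁(P₂/P₁ − 1) = 363·(293/748 − 1) = -220.8 K.
ΔU = (3.67)(12.47)(-220.8) = -10106 J.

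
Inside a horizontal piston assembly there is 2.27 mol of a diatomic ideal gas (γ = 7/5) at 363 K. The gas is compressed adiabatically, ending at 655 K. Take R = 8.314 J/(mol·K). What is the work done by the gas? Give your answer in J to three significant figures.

Adiabatic ⇒ Q = 0, so W_by = −ΔU = nCᵥ(T₁ − T₂).
Cᵥ = 5R/2 = 20.79 J/(mol·K).
W = (2.27)(20.79)(363 − 655) = -13777 J.

W ≈ -13800 J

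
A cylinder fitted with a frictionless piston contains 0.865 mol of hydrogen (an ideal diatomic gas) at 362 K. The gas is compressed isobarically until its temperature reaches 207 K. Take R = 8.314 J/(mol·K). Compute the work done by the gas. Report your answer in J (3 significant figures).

Isobaric: W = P ΔV = nR ΔT.
W = (0.865)(8.314)(207 − 362) = -1115 J.

W ≈ -1110 J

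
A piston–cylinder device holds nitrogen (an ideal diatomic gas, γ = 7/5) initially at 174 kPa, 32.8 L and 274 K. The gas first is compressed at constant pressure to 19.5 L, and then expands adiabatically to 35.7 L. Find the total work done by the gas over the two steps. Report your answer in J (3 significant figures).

Step 1 (isobaric): W = PΔV = (174 kPa)(19.5 − 32.8 L) = -2314 J.
After step 1: P = 174 kPa, V = 19.5 L, T = 162.9 K.
Step 2 (adiabatic): W = (P₁V₁ − P₂V₂)/(γ−1) = (3393 − 2664)/0.4 = 1823 J.
W_total = -2314 + 1823 = -491.6 J.

W_total ≈ -492 J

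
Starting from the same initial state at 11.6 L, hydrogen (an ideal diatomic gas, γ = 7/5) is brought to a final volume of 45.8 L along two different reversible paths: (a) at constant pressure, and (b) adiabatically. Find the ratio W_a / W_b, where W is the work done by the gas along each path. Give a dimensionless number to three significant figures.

W_a / W_b ≈ 2.79

Path (a) isobaric: W = P₁(V₂ − V₁) → W_a/(P₁V₁) = 2.948.
Path (b) adiabatic: W = P₁V₁(1 − (V₁/V₂)^(γ−1))/(γ−1) → W_b/(P₁V₁) = 1.057.
W_a / W_b = 2.948 / 1.057 = 2.79.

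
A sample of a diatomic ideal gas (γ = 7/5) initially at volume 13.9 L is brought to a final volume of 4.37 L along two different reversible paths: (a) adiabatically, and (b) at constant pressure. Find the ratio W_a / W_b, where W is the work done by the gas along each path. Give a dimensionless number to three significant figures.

W_a / W_b ≈ 2.15

Path (a) adiabatic: W = P₁V₁(1 − (V₁/V₂)^(γ−1))/(γ−1) → W_a/(P₁V₁) = -1.471.
Path (b) isobaric: W = P₁(V₂ − V₁) → W_b/(P₁V₁) = -0.6856.
W_a / W_b = -1.471 / -0.6856 = 2.146.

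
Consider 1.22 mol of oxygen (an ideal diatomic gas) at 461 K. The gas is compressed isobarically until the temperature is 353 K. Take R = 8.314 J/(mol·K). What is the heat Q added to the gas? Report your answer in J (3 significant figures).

Q ≈ -3830 J

Isobaric: W = nRΔT = (1.22)(8.314)(-108) = -1095 J.
ΔU = nCᵥΔT with Cᵥ = 5R/2: ΔU = (1.22)(20.79)(-108) = -2739 J.
Q = ΔU + W = -2739 − 1095 = -3834 J.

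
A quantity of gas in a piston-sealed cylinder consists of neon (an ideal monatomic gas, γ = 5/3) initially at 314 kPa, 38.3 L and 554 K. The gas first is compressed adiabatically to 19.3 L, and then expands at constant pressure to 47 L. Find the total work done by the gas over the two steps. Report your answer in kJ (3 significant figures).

Step 1 (adiabatic): W = (P₁V₁ − P₂V₂)/(γ−1) = (12026 − 18991)/0.667 = -10448 J.
After step 1: P = 984 kPa, V = 19.3 L, T = 874.9 K.
Step 2 (isobaric): W = PΔV = (984 kPa)(47 − 19.3 L) = 27257 J.
W_total = -10448 + 27257 = 16809 J.

W_total ≈ 16.8 kJ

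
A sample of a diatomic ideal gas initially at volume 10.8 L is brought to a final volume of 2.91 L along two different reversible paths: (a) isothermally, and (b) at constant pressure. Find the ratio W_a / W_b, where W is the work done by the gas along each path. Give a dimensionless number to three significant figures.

W_a / W_b ≈ 1.80

Path (a) isothermal: W = P₁V₁ ln(V₂/V₁) → W_a/(P₁V₁) = -1.311.
Path (b) isobaric: W = P₁(V₂ − V₁) → W_b/(P₁V₁) = -0.7306.
W_a / W_b = -1.311 / -0.7306 = 1.795.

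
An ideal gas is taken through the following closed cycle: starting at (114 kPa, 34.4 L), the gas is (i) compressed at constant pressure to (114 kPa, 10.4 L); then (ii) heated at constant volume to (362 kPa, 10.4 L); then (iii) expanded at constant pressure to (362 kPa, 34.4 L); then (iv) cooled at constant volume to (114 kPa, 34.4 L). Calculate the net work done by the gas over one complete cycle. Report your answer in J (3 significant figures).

W_net ≈ 5950 J

Constant-volume legs do no work.
W(i) = (114)(10.4 − 34.4) = -2736 J; W(iii) = (362)(34.4 − 10.4) = 8688 J.
W_net = -2736 + 8688 = 5952 J (the clockwise enclosed area).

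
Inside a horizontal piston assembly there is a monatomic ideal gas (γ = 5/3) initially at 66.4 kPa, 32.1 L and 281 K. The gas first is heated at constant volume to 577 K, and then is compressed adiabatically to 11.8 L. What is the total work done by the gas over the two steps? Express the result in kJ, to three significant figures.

W_total ≈ -6.23 kJ

Step 1 (isochoric): W = 0 (constant volume).
After step 1: P = 136.3 kPa (V unchanged).
Step 2 (adiabatic): W = (P₁V₁ − P₂V₂)/(γ−1) = (4377 − 8529)/0.667 = -6228 J.
W_total = 0 − 6228 = -6228 J.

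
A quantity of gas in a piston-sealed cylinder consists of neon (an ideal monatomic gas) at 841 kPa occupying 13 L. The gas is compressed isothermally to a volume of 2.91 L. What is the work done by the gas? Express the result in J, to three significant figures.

Isothermal: W = nRT ln(V₂/V₁) = P₁V₁ ln(V₂/V₁).
P₁V₁ = (841 kPa)(13 L) = 10933 J.
W = 10933 × ln(2.91/13) = 10933 × -1.497
W_by_gas = -16364 J.

W ≈ -16400 J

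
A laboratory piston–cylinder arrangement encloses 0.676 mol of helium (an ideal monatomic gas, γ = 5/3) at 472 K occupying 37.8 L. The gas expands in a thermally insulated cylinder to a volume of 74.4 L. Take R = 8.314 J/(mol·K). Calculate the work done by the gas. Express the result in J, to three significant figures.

Adiabatic: TV^(γ−1) = const with γ = 5/3.
T₂ = T₁ (V₁/V₂)^(γ−1) = 472 × (37.8/74.4)^0.667 = 472 × 0.6367 = 300.5 K.
W_by = nCᵥ(T₁ − T₂) = (0.676)(12.47)(472 − 300.5) = 1446 J.

W ≈ 1450 J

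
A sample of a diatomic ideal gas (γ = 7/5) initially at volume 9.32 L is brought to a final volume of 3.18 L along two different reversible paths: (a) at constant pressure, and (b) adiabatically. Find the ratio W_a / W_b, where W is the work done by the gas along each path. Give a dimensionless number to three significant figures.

W_a / W_b ≈ 0.490

Path (a) isobaric: W = P₁(V₂ − V₁) → W_a/(P₁V₁) = -0.6588.
Path (b) adiabatic: W = P₁V₁(1 − (V₁/V₂)^(γ−1))/(γ−1) → W_b/(P₁V₁) = -1.344.
W_a / W_b = -0.6588 / -1.344 = 0.4903.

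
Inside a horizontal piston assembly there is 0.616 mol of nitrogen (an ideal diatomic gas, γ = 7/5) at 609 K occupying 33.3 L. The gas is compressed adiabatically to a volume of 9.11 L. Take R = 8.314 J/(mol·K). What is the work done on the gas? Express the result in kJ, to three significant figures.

W ≈ 5.30 kJ

Adiabatic: TV^(γ−1) = const with γ = 7/5.
T₂ = T₁ (V₁/V₂)^(γ−1) = 609 × (33.3/9.11)^0.4 = 609 × 1.679 = 1023 K.
W_by = nCᵥ(T₁ − T₂) = (0.616)(20.79)(609 − 1023) = -5298 J.
Work on gas = −W_by = 5298 J.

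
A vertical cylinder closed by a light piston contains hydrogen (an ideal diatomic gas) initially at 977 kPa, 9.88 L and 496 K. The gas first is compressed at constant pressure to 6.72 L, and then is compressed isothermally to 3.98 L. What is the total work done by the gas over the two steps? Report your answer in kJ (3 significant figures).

Step 1 (isobaric): W = PΔV = (977 kPa)(6.72 − 9.88 L) = -3087 J.
After step 1: P = 977 kPa, V = 6.72 L, T = 337.4 K.
Step 2 (isothermal): W = P₁V₁ ln(V₂/V₁) = (6565) ln(3.98/6.72) = -3439 J.
W_total = -3087 − 3439 = -6526 J.

W_total ≈ -6.53 kJ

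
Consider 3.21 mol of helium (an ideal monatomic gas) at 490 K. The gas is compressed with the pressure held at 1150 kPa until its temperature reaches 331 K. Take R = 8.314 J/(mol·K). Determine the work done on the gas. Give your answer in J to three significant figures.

Isobaric: W = P ΔV = nR ΔT.
W = (3.21)(8.314)(331 − 490) = -4243 J.
Work on gas = −W_by = 4243 J.

W ≈ 4240 J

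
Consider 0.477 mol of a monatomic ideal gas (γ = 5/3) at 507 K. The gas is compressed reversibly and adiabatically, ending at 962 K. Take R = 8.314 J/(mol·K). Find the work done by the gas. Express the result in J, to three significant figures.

W ≈ -2710 J

Adiabatic ⇒ Q = 0, so W_by = −ΔU = nCᵥ(T₁ − T₂).
Cᵥ = 3R/2 = 12.47 J/(mol·K).
W = (0.477)(12.47)(507 − 962) = -2707 J.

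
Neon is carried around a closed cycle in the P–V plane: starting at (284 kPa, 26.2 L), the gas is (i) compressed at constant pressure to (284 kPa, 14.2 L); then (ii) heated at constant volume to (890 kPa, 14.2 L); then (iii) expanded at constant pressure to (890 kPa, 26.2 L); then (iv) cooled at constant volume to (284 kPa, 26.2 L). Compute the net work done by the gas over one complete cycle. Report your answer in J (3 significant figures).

W_net ≈ 7270 J

Constant-volume legs do no work.
W(i) = (284)(14.2 − 26.2) = -3408 J; W(iii) = (890)(26.2 − 14.2) = 10680 J.
W_net = -3408 + 10680 = 7272 J (the clockwise enclosed area).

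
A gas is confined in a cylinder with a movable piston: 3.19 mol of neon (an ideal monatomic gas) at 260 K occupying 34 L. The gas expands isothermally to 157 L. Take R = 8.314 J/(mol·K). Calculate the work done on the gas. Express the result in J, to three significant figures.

W ≈ -10500 J

Isothermal: W = nRT ln(V₂/V₁).
W = (3.19)(8.314)(260) × ln(157/34)
  = 6896 × 1.53
W_by_gas = 10550 J; work on gas = −W_by = -10550 J.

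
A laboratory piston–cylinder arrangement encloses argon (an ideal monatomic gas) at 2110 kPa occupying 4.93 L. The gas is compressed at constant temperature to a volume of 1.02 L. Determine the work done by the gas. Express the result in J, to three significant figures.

W ≈ -16400 J

Isothermal: W = nRT ln(V₂/V₁) = P₁V₁ ln(V₂/V₁).
P₁V₁ = (2110 kPa)(4.93 L) = 10402 J.
W = 10402 × ln(1.02/4.93) = 10402 × -1.576
W_by_gas = -16389 J.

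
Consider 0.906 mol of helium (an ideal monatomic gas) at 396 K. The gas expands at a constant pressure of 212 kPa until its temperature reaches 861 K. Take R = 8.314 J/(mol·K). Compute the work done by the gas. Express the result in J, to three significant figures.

Isobaric: W = P ΔV = nR ΔT.
W = (0.906)(8.314)(861 − 396) = 3503 J.

W ≈ 3500 J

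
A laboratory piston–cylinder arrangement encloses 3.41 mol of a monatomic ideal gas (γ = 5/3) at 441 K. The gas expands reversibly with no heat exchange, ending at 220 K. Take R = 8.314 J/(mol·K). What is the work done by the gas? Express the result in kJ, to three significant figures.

W ≈ 9.40 kJ

Adiabatic ⇒ Q = 0, so W_by = −ΔU = nCᵥ(T₁ − T₂).
Cᵥ = 3R/2 = 12.47 J/(mol·K).
W = (3.41)(12.47)(441 − 220) = 9398 J.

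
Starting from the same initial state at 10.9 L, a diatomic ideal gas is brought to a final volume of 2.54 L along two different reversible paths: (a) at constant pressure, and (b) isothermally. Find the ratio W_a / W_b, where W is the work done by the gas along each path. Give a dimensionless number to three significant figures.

W_a / W_b ≈ 0.527

Path (a) isobaric: W = P₁(V₂ − V₁) → W_a/(P₁V₁) = -0.767.
Path (b) isothermal: W = P₁V₁ ln(V₂/V₁) → W_b/(P₁V₁) = -1.457.
W_a / W_b = -0.767 / -1.457 = 0.5266.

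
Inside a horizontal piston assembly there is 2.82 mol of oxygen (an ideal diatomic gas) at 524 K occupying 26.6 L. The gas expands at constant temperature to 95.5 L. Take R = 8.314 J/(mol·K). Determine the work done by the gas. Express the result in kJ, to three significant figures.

Isothermal: W = nRT ln(V₂/V₁).
W = (2.82)(8.314)(524) × ln(95.5/26.6)
  = 12285 × 1.278
W_by_gas = 15703 J.

W ≈ 15.7 kJ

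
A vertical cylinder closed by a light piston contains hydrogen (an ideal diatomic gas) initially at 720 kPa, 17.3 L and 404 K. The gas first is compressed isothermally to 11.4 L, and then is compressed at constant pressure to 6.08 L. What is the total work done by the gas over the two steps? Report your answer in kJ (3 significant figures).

Step 1 (isothermal): W = P₁V₁ ln(V₂/V₁) = (12456) ln(11.4/17.3) = -5195 J.
After step 1: P = 1093 kPa, V = 11.4 L, T = 404 K.
Step 2 (isobaric): W = PΔV = (1093 kPa)(6.08 − 11.4 L) = -5813 J.
W_total = -5195 − 5813 = -11008 J.

W_total ≈ -11.0 kJ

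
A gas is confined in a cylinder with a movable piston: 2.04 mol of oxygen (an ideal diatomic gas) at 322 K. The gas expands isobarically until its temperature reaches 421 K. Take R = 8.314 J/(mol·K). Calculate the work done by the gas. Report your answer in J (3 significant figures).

W ≈ 1680 J

Isobaric: W = P ΔV = nR ΔT.
W = (2.04)(8.314)(421 − 322) = 1679 J.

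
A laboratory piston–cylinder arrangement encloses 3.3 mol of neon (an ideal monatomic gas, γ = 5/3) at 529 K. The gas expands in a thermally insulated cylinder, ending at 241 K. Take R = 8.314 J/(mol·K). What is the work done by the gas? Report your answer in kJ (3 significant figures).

W ≈ 11.9 kJ

Adiabatic ⇒ Q = 0, so W_by = −ΔU = nCᵥ(T₁ − T₂).
Cᵥ = 3R/2 = 12.47 J/(mol·K).
W = (3.3)(12.47)(529 − 241) = 11852 J.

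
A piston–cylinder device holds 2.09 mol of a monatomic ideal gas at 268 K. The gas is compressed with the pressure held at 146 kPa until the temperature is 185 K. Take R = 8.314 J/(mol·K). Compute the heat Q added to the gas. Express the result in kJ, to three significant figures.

Isobaric: W = nRΔT = (2.09)(8.314)(-83) = -1442 J.
ΔU = nCᵥΔT with Cᵥ = 3R/2: ΔU = (2.09)(12.47)(-83) = -2163 J.
Q = ΔU + W = -2163 − 1442 = -3606 J.

Q ≈ -3.61 kJ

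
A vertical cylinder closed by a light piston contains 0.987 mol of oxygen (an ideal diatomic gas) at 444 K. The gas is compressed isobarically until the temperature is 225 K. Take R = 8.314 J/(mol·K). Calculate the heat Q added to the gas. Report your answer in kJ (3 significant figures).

Isobaric: W = nRΔT = (0.987)(8.314)(-219) = -1797 J.
ΔU = nCᵥΔT with Cᵥ = 5R/2: ΔU = (0.987)(20.79)(-219) = -4493 J.
Q = ΔU + W = -4493 − 1797 = -6290 J.

Q ≈ -6.29 kJ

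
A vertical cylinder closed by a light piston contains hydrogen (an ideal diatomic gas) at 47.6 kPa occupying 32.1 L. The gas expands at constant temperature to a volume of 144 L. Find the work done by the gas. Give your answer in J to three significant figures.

W ≈ 2290 J

Isothermal: W = nRT ln(V₂/V₁) = P₁V₁ ln(V₂/V₁).
P₁V₁ = (47.6 kPa)(32.1 L) = 1528 J.
W = 1528 × ln(144/32.1) = 1528 × 1.501
W_by_gas = 2293 J.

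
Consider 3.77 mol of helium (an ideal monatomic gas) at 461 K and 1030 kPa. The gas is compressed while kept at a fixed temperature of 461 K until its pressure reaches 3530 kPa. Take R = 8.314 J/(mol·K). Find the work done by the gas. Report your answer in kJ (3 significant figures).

W ≈ -17.8 kJ

Isothermal process: W = nRT ln(V₂/V₁) = nRT ln(P₁/P₂).
W = (3.77)(8.314)(461) × ln(1030/3530)
  = 14449 × ln(0.2918) = 14449 × -1.232
W_by_gas = -17798 J.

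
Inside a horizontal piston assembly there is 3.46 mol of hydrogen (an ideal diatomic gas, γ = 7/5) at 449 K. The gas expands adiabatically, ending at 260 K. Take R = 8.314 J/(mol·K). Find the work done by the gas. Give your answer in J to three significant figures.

Adiabatic ⇒ Q = 0, so W_by = −ΔU = nCᵥ(T₁ − T₂).
Cᵥ = 5R/2 = 20.79 J/(mol·K).
W = (3.46)(20.79)(449 − 260) = 13592 J.

W ≈ 13600 J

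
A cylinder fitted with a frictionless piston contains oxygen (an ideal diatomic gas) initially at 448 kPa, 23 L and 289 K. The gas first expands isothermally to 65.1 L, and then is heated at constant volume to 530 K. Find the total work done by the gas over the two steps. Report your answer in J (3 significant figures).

W_total ≈ 10700 J

Step 1 (isothermal): W = P₁V₁ ln(V₂/V₁) = (10304) ln(65.1/23) = 10721 J.
Step 2 (isochoric): W = 0 (constant volume).
W_total = 10721 + 0 = 10721 J.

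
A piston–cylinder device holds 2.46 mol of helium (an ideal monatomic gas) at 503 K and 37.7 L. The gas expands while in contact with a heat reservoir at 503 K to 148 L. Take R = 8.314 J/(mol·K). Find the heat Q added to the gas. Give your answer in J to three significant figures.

Isothermal ⇒ ΔU = 0, so Q = W = nRT ln(V₂/V₁).
Q = (2.46)(8.314)(503) ln(148/37.7) = 10288 × 1.368 = 14069 J.

Q ≈ 14100 J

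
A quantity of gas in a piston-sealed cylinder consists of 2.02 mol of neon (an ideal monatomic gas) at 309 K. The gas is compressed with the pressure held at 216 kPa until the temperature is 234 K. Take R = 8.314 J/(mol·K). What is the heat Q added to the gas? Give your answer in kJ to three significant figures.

Q ≈ -3.15 kJ

Isobaric: W = nRΔT = (2.02)(8.314)(-75) = -1260 J.
ΔU = nCᵥΔT with Cᵥ = 3R/2: ΔU = (2.02)(12.47)(-75) = -1889 J.
Q = ΔU + W = -1889 − 1260 = -3149 J.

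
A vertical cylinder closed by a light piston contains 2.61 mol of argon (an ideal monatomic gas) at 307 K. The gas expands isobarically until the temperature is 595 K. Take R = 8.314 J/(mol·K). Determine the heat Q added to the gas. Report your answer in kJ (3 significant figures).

Q ≈ 15.6 kJ

Isobaric: W = nRΔT = (2.61)(8.314)(288) = 6249 J.
ΔU = nCᵥΔT with Cᵥ = 3R/2: ΔU = (2.61)(12.47)(288) = 9374 J.
Q = ΔU + W = 9374 + 6249 = 15624 J.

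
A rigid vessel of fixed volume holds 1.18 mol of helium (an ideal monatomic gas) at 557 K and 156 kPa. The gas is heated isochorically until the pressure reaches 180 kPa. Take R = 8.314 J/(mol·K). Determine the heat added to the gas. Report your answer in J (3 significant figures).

Constant volume ⇒ W = 0, so Q = ΔU = nCᵥΔT with Cᵥ = 3R/2 = 12.47 J/(mol·K).
At constant V, T₂/T₁ = P₂/P₁ ⇒ ΔT = T₁(P₂/P₁ − 1) = 557·(180/156 − 1) = 85.69 K.
ΔU = (1.18)(12.47)(85.69) = 1261 J.

Q ≈ 1260 J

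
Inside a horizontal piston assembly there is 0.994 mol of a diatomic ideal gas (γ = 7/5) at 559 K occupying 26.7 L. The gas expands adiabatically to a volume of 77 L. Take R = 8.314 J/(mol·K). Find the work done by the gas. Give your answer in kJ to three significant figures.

Adiabatic: TV^(γ−1) = const with γ = 7/5.
T₂ = T₁ (V₁/V₂)^(γ−1) = 559 × (26.7/77)^0.4 = 559 × 0.6546 = 365.9 K.
W_by = nCᵥ(T₁ − T₂) = (0.994)(20.79)(559 − 365.9) = 3988 J.

W ≈ 3.99 kJ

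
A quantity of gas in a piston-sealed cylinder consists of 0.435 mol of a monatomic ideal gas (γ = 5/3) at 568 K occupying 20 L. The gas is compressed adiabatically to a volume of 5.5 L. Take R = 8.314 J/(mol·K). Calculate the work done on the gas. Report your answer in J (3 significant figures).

Adiabatic: TV^(γ−1) = const with γ = 5/3.
T₂ = T₁ (V₁/V₂)^(γ−1) = 568 × (20/5.5)^0.667 = 568 × 2.365 = 1343 K.
W_by = nCᵥ(T₁ − T₂) = (0.435)(12.47)(568 − 1343) = -4205 J.
Work on gas = −W_by = 4205 J.

W ≈ 4210 J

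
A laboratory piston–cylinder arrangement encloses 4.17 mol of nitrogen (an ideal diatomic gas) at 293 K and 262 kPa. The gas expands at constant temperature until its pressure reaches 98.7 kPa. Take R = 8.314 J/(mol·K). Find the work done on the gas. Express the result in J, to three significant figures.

Isothermal process: W = nRT ln(V₂/V₁) = nRT ln(P₁/P₂).
W = (4.17)(8.314)(293) × ln(262/98.7)
  = 10158 × ln(2.655) = 10158 × 0.9763
W_by_gas = 9917 J; work on gas = −W_by = -9917 J.

W ≈ -9920 J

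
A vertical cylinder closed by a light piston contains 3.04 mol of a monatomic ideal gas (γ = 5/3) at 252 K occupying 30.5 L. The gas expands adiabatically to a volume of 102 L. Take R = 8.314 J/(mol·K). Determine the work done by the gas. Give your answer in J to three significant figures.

W ≈ 5280 J

Adiabatic: TV^(γ−1) = const with γ = 5/3.
T₂ = T₁ (V₁/V₂)^(γ−1) = 252 × (30.5/102)^0.667 = 252 × 0.4472 = 112.7 K.
W_by = nCᵥ(T₁ − T₂) = (3.04)(12.47)(252 − 112.7) = 5282 J.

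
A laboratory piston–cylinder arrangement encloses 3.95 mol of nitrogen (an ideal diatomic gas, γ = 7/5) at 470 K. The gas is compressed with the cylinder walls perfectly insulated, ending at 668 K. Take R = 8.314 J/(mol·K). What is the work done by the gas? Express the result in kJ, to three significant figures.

W ≈ -16.3 kJ

Adiabatic ⇒ Q = 0, so W_by = −ΔU = nCᵥ(T₁ − T₂).
Cᵥ = 5R/2 = 20.79 J/(mol·K).
W = (3.95)(20.79)(470 − 668) = -16256 J.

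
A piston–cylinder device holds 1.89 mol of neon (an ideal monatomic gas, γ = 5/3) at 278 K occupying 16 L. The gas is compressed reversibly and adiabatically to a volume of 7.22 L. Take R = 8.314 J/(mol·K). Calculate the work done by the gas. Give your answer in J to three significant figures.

Adiabatic: TV^(γ−1) = const with γ = 5/3.
T₂ = T₁ (V₁/V₂)^(γ−1) = 278 × (16/7.22)^0.667 = 278 × 1.7 = 472.5 K.
W_by = nCᵥ(T₁ − T₂) = (1.89)(12.47)(278 − 472.5) = -4585 J.

W ≈ -4590 J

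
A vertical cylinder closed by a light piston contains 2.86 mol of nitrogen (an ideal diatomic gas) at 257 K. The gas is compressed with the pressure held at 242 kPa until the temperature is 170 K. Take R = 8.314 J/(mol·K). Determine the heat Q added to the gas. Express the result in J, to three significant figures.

Q ≈ -7240 J

Isobaric: W = nRΔT = (2.86)(8.314)(-87) = -2069 J.
ΔU = nCᵥΔT with Cᵥ = 5R/2: ΔU = (2.86)(20.79)(-87) = -5172 J.
Q = ΔU + W = -5172 − 2069 = -7240 J.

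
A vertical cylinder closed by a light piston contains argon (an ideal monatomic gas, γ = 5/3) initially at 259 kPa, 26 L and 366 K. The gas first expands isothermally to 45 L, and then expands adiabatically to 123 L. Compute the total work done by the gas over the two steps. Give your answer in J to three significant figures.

W_total ≈ 8630 J

Step 1 (isothermal): W = P₁V₁ ln(V₂/V₁) = (6734) ln(45/26) = 3694 J.
After step 1: P = 149.6 kPa, V = 45 L, T = 366 K.
Step 2 (adiabatic): W = (P₁V₁ − P₂V₂)/(γ−1) = (6734 − 3445)/0.667 = 4934 J.
W_total = 3694 + 4934 = 8628 J.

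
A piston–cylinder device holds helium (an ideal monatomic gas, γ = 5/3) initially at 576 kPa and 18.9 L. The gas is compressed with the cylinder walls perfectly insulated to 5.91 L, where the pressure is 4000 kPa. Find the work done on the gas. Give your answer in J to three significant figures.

Adiabatic: W = (P₁V₁ − P₂V₂)/(γ − 1) with γ = 5/3.
P₁V₁ = 10886 J, P₂V₂ = 23640 J.
W = (10886 − 23640) / 0.6667 = -19130 J.
Work on gas = −W_by = 19130 J.

W ≈ 19100 J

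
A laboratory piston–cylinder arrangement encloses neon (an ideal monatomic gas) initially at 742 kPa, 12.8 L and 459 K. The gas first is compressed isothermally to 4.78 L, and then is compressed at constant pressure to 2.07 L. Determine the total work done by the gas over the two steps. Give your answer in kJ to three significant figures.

W_total ≈ -14.7 kJ

Step 1 (isothermal): W = P₁V₁ ln(V₂/V₁) = (9498) ln(4.78/12.8) = -9355 J.
After step 1: P = 1987 kPa, V = 4.78 L, T = 459 K.
Step 2 (isobaric): W = PΔV = (1987 kPa)(2.07 − 4.78 L) = -5385 J.
W_total = -9355 − 5385 = -14740 J.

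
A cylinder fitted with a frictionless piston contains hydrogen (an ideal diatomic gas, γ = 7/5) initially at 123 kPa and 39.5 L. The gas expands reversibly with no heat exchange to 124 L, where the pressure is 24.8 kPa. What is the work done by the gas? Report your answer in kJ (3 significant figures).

Adiabatic: W = (P₁V₁ − P₂V₂)/(γ − 1) with γ = 7/5.
P₁V₁ = 4858 J, P₂V₂ = 3075 J.
W = (4858 − 3075) / 0.4 = 4458 J.

W ≈ 4.46 kJ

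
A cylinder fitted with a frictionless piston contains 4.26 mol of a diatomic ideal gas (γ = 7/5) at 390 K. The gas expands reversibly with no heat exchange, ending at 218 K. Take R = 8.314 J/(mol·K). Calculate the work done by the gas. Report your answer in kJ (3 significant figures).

Adiabatic ⇒ Q = 0, so W_by = −ΔU = nCᵥ(T₁ − T₂).
Cᵥ = 5R/2 = 20.79 J/(mol·K).
W = (4.26)(20.79)(390 − 218) = 15230 J.

W ≈ 15.2 kJ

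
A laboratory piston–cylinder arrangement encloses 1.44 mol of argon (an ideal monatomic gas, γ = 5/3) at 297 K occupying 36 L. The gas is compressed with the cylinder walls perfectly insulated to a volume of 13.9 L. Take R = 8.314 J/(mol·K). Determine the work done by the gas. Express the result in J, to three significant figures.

Adiabatic: TV^(γ−1) = const with γ = 5/3.
T₂ = T₁ (V₁/V₂)^(γ−1) = 297 × (36/13.9)^0.667 = 297 × 1.886 = 560.1 K.
W_by = nCᵥ(T₁ − T₂) = (1.44)(12.47)(297 − 560.1) = -4725 J.

W ≈ -4730 J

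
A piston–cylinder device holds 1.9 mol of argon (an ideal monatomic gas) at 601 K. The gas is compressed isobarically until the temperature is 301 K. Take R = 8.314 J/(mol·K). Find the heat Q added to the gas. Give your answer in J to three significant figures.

Q ≈ -11800 J

Isobaric: W = nRΔT = (1.9)(8.314)(-300) = -4739 J.
ΔU = nCᵥΔT with Cᵥ = 3R/2: ΔU = (1.9)(12.47)(-300) = -7108 J.
Q = ΔU + W = -7108 − 4739 = -11847 J.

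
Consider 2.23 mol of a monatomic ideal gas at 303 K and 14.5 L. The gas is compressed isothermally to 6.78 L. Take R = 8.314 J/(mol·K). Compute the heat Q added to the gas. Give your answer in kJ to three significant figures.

Isothermal ⇒ ΔU = 0, so Q = W = nRT ln(V₂/V₁).
Q = (2.23)(8.314)(303) ln(6.78/14.5) = 5618 × -0.7602 = -4270 J.

Q ≈ -4.27 kJ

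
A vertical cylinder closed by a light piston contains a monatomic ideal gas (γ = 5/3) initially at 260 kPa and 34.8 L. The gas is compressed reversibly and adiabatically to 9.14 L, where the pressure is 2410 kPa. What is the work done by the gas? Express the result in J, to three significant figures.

W ≈ -19500 J

Adiabatic: W = (P₁V₁ − P₂V₂)/(γ − 1) with γ = 5/3.
P₁V₁ = 9048 J, P₂V₂ = 22027 J.
W = (9048 − 22027) / 0.6667 = -19469 J.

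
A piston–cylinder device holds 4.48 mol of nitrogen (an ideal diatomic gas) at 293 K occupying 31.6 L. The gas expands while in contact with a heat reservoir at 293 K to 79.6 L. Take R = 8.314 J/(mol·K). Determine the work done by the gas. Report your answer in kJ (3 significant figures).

Isothermal: W = nRT ln(V₂/V₁).
W = (4.48)(8.314)(293) × ln(79.6/31.6)
  = 10913 × 0.9239
W_by_gas = 10082 J.

W ≈ 10.1 kJ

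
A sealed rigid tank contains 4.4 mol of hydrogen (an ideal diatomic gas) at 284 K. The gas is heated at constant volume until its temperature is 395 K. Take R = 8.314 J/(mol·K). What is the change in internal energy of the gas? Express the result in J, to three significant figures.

ΔU ≈ 10200 J

Constant volume ⇒ W = 0, so Q = ΔU = nCᵥΔT with Cᵥ = 5R/2 = 20.79 J/(mol·K).
ΔU = (4.4)(20.79)(395 − 284) = 10151 J.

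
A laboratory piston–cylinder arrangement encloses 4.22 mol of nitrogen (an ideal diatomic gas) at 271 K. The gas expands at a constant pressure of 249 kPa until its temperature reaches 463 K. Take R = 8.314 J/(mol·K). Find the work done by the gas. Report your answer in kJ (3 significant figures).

W ≈ 6.74 kJ

Isobaric: W = P ΔV = nR ΔT.
W = (4.22)(8.314)(463 − 271) = 6736 J.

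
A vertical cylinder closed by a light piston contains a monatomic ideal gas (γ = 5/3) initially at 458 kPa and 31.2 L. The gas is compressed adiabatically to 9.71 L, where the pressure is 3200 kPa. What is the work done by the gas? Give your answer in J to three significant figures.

Adiabatic: W = (P₁V₁ − P₂V₂)/(γ − 1) with γ = 5/3.
P₁V₁ = 14290 J, P₂V₂ = 31072 J.
W = (14290 − 31072) / 0.6667 = -25174 J.

W ≈ -25200 J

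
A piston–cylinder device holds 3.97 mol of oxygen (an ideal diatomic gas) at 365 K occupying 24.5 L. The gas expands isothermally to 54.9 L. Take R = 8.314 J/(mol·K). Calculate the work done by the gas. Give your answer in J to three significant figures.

Isothermal: W = nRT ln(V₂/V₁).
W = (3.97)(8.314)(365) × ln(54.9/24.5)
  = 12047 × 0.8068
W_by_gas = 9720 J.

W ≈ 9720 J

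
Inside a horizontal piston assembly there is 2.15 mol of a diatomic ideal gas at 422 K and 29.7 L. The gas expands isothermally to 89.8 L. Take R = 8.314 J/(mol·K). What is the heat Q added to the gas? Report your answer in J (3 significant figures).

Q ≈ 8350 J

Isothermal ⇒ ΔU = 0, so Q = W = nRT ln(V₂/V₁).
Q = (2.15)(8.314)(422) ln(89.8/29.7) = 7543 × 1.106 = 8346 J.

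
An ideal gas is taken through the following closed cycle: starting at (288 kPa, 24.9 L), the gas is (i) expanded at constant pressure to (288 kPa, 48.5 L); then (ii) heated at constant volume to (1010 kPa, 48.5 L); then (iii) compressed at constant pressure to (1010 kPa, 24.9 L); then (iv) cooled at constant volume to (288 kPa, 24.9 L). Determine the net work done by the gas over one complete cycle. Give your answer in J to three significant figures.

Constant-volume legs do no work.
W(i) = (288)(48.5 − 24.9) = 6797 J; W(iii) = (1010)(24.9 − 48.5) = -23836 J.
W_net = 6797 − 23836 = -17039 J (the counter-clockwise enclosed area).

W_net ≈ -17000 J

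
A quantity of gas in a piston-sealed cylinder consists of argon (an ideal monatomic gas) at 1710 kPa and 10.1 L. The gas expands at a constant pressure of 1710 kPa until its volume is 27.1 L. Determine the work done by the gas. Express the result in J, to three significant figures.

W ≈ 29100 J

Isobaric: W = P ΔV.
W = (1710 kPa)(27.1 − 10.1 L) = (1710)(17) = 29070 J.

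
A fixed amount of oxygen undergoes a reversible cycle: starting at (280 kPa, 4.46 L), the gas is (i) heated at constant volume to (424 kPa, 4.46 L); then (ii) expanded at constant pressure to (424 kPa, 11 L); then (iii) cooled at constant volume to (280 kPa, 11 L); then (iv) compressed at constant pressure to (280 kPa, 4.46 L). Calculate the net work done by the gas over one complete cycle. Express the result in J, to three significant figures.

Constant-volume legs do no work.
W(ii) = (424)(11 − 4.46) = 2773 J; W(iv) = (280)(4.46 − 11) = -1831 J.
W_net = 2773 − 1831 = 941.8 J (the clockwise enclosed area).

W_net ≈ 942 J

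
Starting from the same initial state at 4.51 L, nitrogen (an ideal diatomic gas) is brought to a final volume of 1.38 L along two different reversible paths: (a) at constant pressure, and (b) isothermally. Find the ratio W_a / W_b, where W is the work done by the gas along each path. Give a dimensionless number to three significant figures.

Path (a) isobaric: W = P₁(V₂ − V₁) → W_a/(P₁V₁) = -0.694.
Path (b) isothermal: W = P₁V₁ ln(V₂/V₁) → W_b/(P₁V₁) = -1.184.
W_a / W_b = -0.694 / -1.184 = 0.5861.

W_a / W_b ≈ 0.586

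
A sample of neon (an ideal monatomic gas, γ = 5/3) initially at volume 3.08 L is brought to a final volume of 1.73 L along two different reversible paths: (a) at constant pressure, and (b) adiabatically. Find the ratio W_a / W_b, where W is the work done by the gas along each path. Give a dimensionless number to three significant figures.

W_a / W_b ≈ 0.623

Path (a) isobaric: W = P₁(V₂ − V₁) → W_a/(P₁V₁) = -0.4383.
Path (b) adiabatic: W = P₁V₁(1 − (V₁/V₂)^(γ−1))/(γ−1) → W_b/(P₁V₁) = -0.7034.
W_a / W_b = -0.4383 / -0.7034 = 0.6231.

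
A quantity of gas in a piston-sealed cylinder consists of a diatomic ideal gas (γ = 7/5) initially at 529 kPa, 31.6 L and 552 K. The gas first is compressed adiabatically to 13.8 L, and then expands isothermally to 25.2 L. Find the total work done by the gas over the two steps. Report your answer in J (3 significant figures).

W_total ≈ -2400 J

Step 1 (adiabatic): W = (P₁V₁ − P₂V₂)/(γ−1) = (16716 − 23284)/0.4 = -16420 J.
After step 1: P = 1687 kPa, V = 13.8 L, T = 768.9 K.
Step 2 (isothermal): W = P₁V₁ ln(V₂/V₁) = (23284) ln(25.2/13.8) = 14021 J.
W_total = -16420 + 14021 = -2399 J.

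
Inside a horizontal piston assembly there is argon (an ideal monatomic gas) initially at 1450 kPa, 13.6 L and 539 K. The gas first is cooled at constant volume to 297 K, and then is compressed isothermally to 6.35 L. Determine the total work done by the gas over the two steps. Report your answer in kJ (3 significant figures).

W_total ≈ -8.28 kJ

Step 1 (isochoric): W = 0 (constant volume).
After step 1: P = 799 kPa (V unchanged).
Step 2 (isothermal): W = P₁V₁ ln(V₂/V₁) = (10866) ln(6.35/13.6) = -8276 J.
W_total = 0 − 8276 = -8276 J.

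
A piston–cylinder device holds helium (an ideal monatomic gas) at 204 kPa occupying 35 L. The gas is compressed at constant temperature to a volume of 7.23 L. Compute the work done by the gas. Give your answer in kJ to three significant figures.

W ≈ -11.3 kJ

Isothermal: W = nRT ln(V₂/V₁) = P₁V₁ ln(V₂/V₁).
P₁V₁ = (204 kPa)(35 L) = 7140 J.
W = 7140 × ln(7.23/35) = 7140 × -1.577
W_by_gas = -11261 J.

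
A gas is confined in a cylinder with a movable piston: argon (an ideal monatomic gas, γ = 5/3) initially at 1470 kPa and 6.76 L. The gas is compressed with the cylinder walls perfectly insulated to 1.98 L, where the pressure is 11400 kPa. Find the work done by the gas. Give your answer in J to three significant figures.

Adiabatic: W = (P₁V₁ − P₂V₂)/(γ − 1) with γ = 5/3.
P₁V₁ = 9937 J, P₂V₂ = 22572 J.
W = (9937 − 22572) / 0.6667 = -18952 J.

W ≈ -19000 J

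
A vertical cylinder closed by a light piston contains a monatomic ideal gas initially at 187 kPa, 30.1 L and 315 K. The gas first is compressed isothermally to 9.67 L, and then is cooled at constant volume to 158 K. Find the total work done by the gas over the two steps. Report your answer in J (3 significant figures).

Step 1 (isothermal): W = P₁V₁ ln(V₂/V₁) = (5629) ln(9.67/30.1) = -6391 J.
Step 2 (isochoric): W = 0 (constant volume).
W_total = -6391 + 0 = -6391 J.

W_total ≈ -6390 J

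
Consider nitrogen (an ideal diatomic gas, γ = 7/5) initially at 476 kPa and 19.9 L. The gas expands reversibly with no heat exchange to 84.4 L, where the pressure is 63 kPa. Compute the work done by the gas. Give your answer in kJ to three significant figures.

W ≈ 10.4 kJ

Adiabatic: W = (P₁V₁ − P₂V₂)/(γ − 1) with γ = 7/5.
P₁V₁ = 9472 J, P₂V₂ = 5317 J.
W = (9472 − 5317) / 0.4 = 10388 J.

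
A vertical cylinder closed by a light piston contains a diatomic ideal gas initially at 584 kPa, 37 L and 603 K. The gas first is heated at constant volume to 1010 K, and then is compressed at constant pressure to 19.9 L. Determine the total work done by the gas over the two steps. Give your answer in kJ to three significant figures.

W_total ≈ -16.7 kJ

Step 1 (isochoric): W = 0 (constant volume).
After step 1: P = 978.2 kPa (V unchanged).
Step 2 (isobaric): W = PΔV = (978.2 kPa)(19.9 − 37 L) = -16727 J.
W_total = 0 − 16727 = -16727 J.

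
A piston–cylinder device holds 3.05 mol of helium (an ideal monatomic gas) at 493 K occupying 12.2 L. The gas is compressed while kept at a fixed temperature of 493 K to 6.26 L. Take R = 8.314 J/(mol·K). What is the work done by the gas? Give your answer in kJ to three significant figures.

Isothermal: W = nRT ln(V₂/V₁).
W = (3.05)(8.314)(493) × ln(6.26/12.2)
  = 12501 × -0.6673
W_by_gas = -8342 J.

W ≈ -8.34 kJ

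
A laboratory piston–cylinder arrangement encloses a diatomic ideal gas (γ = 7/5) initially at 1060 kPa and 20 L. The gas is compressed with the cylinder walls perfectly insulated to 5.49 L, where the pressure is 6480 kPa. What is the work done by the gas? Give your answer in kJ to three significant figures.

W ≈ -35.9 kJ

Adiabatic: W = (P₁V₁ − P₂V₂)/(γ − 1) with γ = 7/5.
P₁V₁ = 21200 J, P₂V₂ = 35575 J.
W = (21200 − 35575) / 0.4 = -35938 J.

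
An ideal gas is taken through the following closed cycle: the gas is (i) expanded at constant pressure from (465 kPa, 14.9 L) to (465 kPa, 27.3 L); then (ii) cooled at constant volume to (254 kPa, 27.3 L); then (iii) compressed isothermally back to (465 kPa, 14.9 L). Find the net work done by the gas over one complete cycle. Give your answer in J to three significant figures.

W_net ≈ 1570 J

Leg (i): W = PΔV = (465)(27.3 − 14.9) = 5766 J.
Leg (ii): W = 0.
Leg (iii): W = PᵢVᵢ ln(V_f/Vᵢ) = (6934) ln(14.9/27.3) = -4199 J.
W_net = 5766 − 4199 = 1567 J.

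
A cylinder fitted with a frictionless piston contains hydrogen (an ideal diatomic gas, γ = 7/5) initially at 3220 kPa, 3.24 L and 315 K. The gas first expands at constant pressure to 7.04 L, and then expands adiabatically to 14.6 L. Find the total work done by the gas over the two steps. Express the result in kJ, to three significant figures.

Step 1 (isobaric): W = PΔV = (3220 kPa)(7.04 − 3.24 L) = 12236 J.
After step 1: P = 3220 kPa, V = 7.04 L, T = 684.4 K.
Step 2 (adiabatic): W = (P₁V₁ − P₂V₂)/(γ−1) = (22669 − 16932)/0.4 = 14341 J.
W_total = 12236 + 14341 = 26577 J.

W_total ≈ 26.6 kJ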